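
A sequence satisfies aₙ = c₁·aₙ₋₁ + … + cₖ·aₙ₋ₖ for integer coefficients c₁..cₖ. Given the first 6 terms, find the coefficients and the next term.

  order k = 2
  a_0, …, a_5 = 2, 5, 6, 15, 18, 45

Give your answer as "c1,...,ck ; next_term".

0,3 ; 54

  a_2 = 0·5 + 3·2 = 6
  a_3 = 0·6 + 3·5 = 15
  a_4 = 0·15 + 3·6 = 18
  a_5 = 0·18 + 3·15 = 45
  a_6 = 0·45 + 3·18 = 54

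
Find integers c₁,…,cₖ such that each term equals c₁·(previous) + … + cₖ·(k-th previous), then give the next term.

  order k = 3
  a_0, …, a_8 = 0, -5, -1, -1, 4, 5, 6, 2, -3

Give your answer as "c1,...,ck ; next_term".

1,0,-1 ; -9

  a_3 = 1·-1 + 0·-5 + -1·0 = -1
  a_4 = 1·-1 + 0·-1 + -1·-5 = 4
  a_5 = 1·4 + 0·-1 + -1·-1 = 5
  a_6 = 1·5 + 0·4 + -1·-1 = 6
  a_7 = 1·6 + 0·5 + -1·4 = 2
  a_8 = 1·2 + 0·6 + -1·5 = -3
  a_9 = 1·-3 + 0·2 + -1·6 = -9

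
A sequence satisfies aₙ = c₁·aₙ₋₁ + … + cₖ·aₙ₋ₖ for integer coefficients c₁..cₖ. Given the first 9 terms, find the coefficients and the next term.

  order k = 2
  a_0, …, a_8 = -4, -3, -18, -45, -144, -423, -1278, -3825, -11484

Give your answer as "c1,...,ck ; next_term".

  a_2 = 2·-3 + 3·-4 = -18
  a_3 = 2·-18 + 3·-3 = -45
  a_4 = 2·-45 + 3·-18 = -144
  a_5 = 2·-144 + 3·-45 = -423
  a_6 = 2·-423 + 3·-144 = -1278
  a_7 = 2·-1278 + 3·-423 = -3825
  a_8 = 2·-3825 + 3·-1278 = -11484
  a_9 = 2·-11484 + 3·-3825 = -34443

2,3 ; -34443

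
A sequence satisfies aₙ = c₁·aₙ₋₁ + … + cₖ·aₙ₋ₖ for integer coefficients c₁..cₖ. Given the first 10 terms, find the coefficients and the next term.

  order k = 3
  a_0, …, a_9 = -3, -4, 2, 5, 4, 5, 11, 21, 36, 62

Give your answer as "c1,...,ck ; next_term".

  a_3 = 2·2 + -1·-4 + 1·-3 = 5
  a_4 = 2·5 + -1·2 + 1·-4 = 4
  a_5 = 2·4 + -1·5 + 1·2 = 5
  a_6 = 2·5 + -1·4 + 1·5 = 11
  a_7 = 2·11 + -1·5 + 1·4 = 21
  a_8 = 2·21 + -1·11 + 1·5 = 36
  a_9 = 2·36 + -1·21 + 1·11 = 62
  a_10 = 2·62 + -1·36 + 1·21 = 109

2,-1,1 ; 109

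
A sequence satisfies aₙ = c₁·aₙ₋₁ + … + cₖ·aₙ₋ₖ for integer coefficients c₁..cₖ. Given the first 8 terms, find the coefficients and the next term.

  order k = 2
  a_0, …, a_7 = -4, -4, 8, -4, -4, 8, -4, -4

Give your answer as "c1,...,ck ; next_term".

-1,-1 ; 8

  a_2 = -1·-4 + -1·-4 = 8
  a_3 = -1·8 + -1·-4 = -4
  a_4 = -1·-4 + -1·8 = -4
  a_5 = -1·-4 + -1·-4 = 8
  a_6 = -1·8 + -1·-4 = -4
  a_7 = -1·-4 + -1·8 = -4
  a_8 = -1·-4 + -1·-4 = 8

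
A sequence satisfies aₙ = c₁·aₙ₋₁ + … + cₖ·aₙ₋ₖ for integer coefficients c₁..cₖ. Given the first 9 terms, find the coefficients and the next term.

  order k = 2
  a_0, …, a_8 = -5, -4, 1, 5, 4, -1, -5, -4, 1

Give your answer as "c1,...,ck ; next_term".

1,-1 ; 5

  a_2 = 1·-4 + -1·-5 = 1
  a_3 = 1·1 + -1·-4 = 5
  a_4 = 1·5 + -1·1 = 4
  a_5 = 1·4 + -1·5 = -1
  a_6 = 1·-1 + -1·4 = -5
  a_7 = 1·-5 + -1·-1 = -4
  a_8 = 1·-4 + -1·-5 = 1
  a_9 = 1·1 + -1·-4 = 5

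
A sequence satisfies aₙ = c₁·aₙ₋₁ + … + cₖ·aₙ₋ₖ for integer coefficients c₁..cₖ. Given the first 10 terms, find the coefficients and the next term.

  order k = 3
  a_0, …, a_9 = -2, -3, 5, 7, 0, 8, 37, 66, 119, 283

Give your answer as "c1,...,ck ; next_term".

  a_3 = 2·5 + -1·-3 + 3·-2 = 7
  a_4 = 2·7 + -1·5 + 3·-3 = 0
  a_5 = 2·0 + -1·7 + 3·5 = 8
  a_6 = 2·8 + -1·0 + 3·7 = 37
  a_7 = 2·37 + -1·8 + 3·0 = 66
  a_8 = 2·66 + -1·37 + 3·8 = 119
  a_9 = 2·119 + -1·66 + 3·37 = 283
  a_10 = 2·283 + -1·119 + 3·66 = 645

2,-1,3 ; 645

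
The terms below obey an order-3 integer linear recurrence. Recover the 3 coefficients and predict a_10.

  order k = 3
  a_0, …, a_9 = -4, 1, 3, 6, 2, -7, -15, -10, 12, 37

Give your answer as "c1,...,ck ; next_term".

1,-1,-1 ; 35

  a_3 = 1·3 + -1·1 + -1·-4 = 6
  a_4 = 1·6 + -1·3 + -1·1 = 2
  a_5 = 1·2 + -1·6 + -1·3 = -7
  a_6 = 1·-7 + -1·2 + -1·6 = -15
  a_7 = 1·-15 + -1·-7 + -1·2 = -10
  a_8 = 1·-10 + -1·-15 + -1·-7 = 12
  a_9 = 1·12 + -1·-10 + -1·-15 = 37
  a_10 = 1·37 + -1·12 + -1·-10 = 35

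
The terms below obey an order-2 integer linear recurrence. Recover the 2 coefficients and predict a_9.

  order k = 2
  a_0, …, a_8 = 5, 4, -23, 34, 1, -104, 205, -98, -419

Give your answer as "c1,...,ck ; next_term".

-2,-3 ; 1132

  a_2 = -2·4 + -3·5 = -23
  a_3 = -2·-23 + -3·4 = 34
  a_4 = -2·34 + -3·-23 = 1
  a_5 = -2·1 + -3·34 = -104
  a_6 = -2·-104 + -3·1 = 205
  a_7 = -2·205 + -3·-104 = -98
  a_8 = -2·-98 + -3·205 = -419
  a_9 = -2·-419 + -3·-98 = 1132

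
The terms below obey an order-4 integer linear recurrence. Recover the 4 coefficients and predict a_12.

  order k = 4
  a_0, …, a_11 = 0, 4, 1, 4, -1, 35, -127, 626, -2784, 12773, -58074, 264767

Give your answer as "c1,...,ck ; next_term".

-4,3,3,4 ; -1206107

  a_4 = -4·4 + 3·1 + 3·4 + 4·0 = -1
  a_5 = -4·-1 + 3·4 + 3·1 + 4·4 = 35
  a_6 = -4·35 + 3·-1 + 3·4 + 4·1 = -127
  a_7 = -4·-127 + 3·35 + 3·-1 + 4·4 = 626
  a_8 = -4·626 + 3·-127 + 3·35 + 4·-1 = -2784
  a_9 = -4·-2784 + 3·626 + 3·-127 + 4·35 = 12773
  a_10 = -4·12773 + 3·-2784 + 3·626 + 4·-127 = -58074
  a_11 = -4·-58074 + 3·12773 + 3·-2784 + 4·626 = 264767
  a_12 = -4·264767 + 3·-58074 + 3·12773 + 4·-2784 = -1206107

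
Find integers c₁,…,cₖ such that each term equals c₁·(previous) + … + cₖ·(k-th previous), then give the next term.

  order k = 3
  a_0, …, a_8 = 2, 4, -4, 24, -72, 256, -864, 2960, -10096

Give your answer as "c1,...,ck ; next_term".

-3,2,2 ; 34480

  a_3 = -3·-4 + 2·4 + 2·2 = 24
  a_4 = -3·24 + 2·-4 + 2·4 = -72
  a_5 = -3·-72 + 2·24 + 2·-4 = 256
  a_6 = -3·256 + 2·-72 + 2·24 = -864
  a_7 = -3·-864 + 2·256 + 2·-72 = 2960
  a_8 = -3·2960 + 2·-864 + 2·256 = -10096
  a_9 = -3·-10096 + 2·2960 + 2·-864 = 34480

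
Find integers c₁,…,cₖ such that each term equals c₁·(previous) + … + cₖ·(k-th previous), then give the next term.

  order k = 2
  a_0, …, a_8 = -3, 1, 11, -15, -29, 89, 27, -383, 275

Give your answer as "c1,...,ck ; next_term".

  a_2 = -1·1 + -4·-3 = 11
  a_3 = -1·11 + -4·1 = -15
  a_4 = -1·-15 + -4·11 = -29
  a_5 = -1·-29 + -4·-15 = 89
  a_6 = -1·89 + -4·-29 = 27
  a_7 = -1·27 + -4·89 = -383
  a_8 = -1·-383 + -4·27 = 275
  a_9 = -1·275 + -4·-383 = 1257

-1,-4 ; 1257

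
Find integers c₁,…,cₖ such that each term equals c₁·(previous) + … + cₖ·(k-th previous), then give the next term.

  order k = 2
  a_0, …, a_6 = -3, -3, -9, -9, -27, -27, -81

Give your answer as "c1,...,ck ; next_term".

  a_2 = 0·-3 + 3·-3 = -9
  a_3 = 0·-9 + 3·-3 = -9
  a_4 = 0·-9 + 3·-9 = -27
  a_5 = 0·-27 + 3·-9 = -27
  a_6 = 0·-27 + 3·-27 = -81
  a_7 = 0·-81 + 3·-27 = -81

0,3 ; -81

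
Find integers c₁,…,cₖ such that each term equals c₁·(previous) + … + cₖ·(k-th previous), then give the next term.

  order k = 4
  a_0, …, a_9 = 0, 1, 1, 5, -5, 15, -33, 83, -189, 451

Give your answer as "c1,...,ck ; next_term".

  a_4 = -1·5 + 2·1 + -2·1 + 2·0 = -5
  a_5 = -1·-5 + 2·5 + -2·1 + 2·1 = 15
  a_6 = -1·15 + 2·-5 + -2·5 + 2·1 = -33
  a_7 = -1·-33 + 2·15 + -2·-5 + 2·5 = 83
  a_8 = -1·83 + 2·-33 + -2·15 + 2·-5 = -189
  a_9 = -1·-189 + 2·83 + -2·-33 + 2·15 = 451
  a_10 = -1·451 + 2·-189 + -2·83 + 2·-33 = -1061

-1,2,-2,2 ; -1061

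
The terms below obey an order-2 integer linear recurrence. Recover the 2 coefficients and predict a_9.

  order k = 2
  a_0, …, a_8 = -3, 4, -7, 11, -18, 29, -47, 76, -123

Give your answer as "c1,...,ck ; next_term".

-1,1 ; 199

  a_2 = -1·4 + 1·-3 = -7
  a_3 = -1·-7 + 1·4 = 11
  a_4 = -1·11 + 1·-7 = -18
  a_5 = -1·-18 + 1·11 = 29
  a_6 = -1·29 + 1·-18 = -47
  a_7 = -1·-47 + 1·29 = 76
  a_8 = -1·76 + 1·-47 = -123
  a_9 = -1·-123 + 1·76 = 199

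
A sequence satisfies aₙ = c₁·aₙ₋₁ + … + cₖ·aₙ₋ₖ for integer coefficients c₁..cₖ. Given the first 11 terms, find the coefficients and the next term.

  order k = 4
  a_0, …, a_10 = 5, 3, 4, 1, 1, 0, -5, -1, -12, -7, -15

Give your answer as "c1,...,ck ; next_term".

0,2,1,-2 ; -24

  a_4 = 0·1 + 2·4 + 1·3 + -2·5 = 1
  a_5 = 0·1 + 2·1 + 1·4 + -2·3 = 0
  a_6 = 0·0 + 2·1 + 1·1 + -2·4 = -5
  a_7 = 0·-5 + 2·0 + 1·1 + -2·1 = -1
  a_8 = 0·-1 + 2·-5 + 1·0 + -2·1 = -12
  a_9 = 0·-12 + 2·-1 + 1·-5 + -2·0 = -7
  a_10 = 0·-7 + 2·-12 + 1·-1 + -2·-5 = -15
  a_11 = 0·-15 + 2·-7 + 1·-12 + -2·-1 = -24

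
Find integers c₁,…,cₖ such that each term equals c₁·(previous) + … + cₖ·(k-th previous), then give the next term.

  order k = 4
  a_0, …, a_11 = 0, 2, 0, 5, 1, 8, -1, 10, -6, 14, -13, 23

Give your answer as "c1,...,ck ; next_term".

  a_4 = 1·5 + 1·0 + -2·2 + 1·0 = 1
  a_5 = 1·1 + 1·5 + -2·0 + 1·2 = 8
  a_6 = 1·8 + 1·1 + -2·5 + 1·0 = -1
  a_7 = 1·-1 + 1·8 + -2·1 + 1·5 = 10
  a_8 = 1·10 + 1·-1 + -2·8 + 1·1 = -6
  a_9 = 1·-6 + 1·10 + -2·-1 + 1·8 = 14
  a_10 = 1·14 + 1·-6 + -2·10 + 1·-1 = -13
  a_11 = 1·-13 + 1·14 + -2·-6 + 1·10 = 23
  a_12 = 1·23 + 1·-13 + -2·14 + 1·-6 = -24

1,1,-2,1 ; -24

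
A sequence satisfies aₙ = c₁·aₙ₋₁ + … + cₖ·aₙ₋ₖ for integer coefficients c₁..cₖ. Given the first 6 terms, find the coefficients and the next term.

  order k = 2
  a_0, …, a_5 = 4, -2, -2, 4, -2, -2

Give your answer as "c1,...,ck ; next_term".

-1,-1 ; 4

  a_2 = -1·-2 + -1·4 = -2
  a_3 = -1·-2 + -1·-2 = 4
  a_4 = -1·4 + -1·-2 = -2
  a_5 = -1·-2 + -1·4 = -2
  a_6 = -1·-2 + -1·-2 = 4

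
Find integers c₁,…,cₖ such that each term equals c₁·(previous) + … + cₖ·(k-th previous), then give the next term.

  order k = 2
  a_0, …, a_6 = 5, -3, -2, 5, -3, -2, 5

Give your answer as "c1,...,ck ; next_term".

-1,-1 ; -3

  a_2 = -1·-3 + -1·5 = -2
  a_3 = -1·-2 + -1·-3 = 5
  a_4 = -1·5 + -1·-2 = -3
  a_5 = -1·-3 + -1·5 = -2
  a_6 = -1·-2 + -1·-3 = 5
  a_7 = -1·5 + -1·-2 = -3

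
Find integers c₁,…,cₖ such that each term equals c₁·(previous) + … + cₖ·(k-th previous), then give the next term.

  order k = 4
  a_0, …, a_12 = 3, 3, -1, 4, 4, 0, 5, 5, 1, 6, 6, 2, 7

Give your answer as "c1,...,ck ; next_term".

  a_4 = 1·4 + 0·-1 + 1·3 + -1·3 = 4
  a_5 = 1·4 + 0·4 + 1·-1 + -1·3 = 0
  a_6 = 1·0 + 0·4 + 1·4 + -1·-1 = 5
  a_7 = 1·5 + 0·0 + 1·4 + -1·4 = 5
  a_8 = 1·5 + 0·5 + 1·0 + -1·4 = 1
  a_9 = 1·1 + 0·5 + 1·5 + -1·0 = 6
  a_10 = 1·6 + 0·1 + 1·5 + -1·5 = 6
  a_11 = 1·6 + 0·6 + 1·1 + -1·5 = 2
  a_12 = 1·2 + 0·6 + 1·6 + -1·1 = 7
  a_13 = 1·7 + 0·2 + 1·6 + -1·6 = 7

1,0,1,-1 ; 7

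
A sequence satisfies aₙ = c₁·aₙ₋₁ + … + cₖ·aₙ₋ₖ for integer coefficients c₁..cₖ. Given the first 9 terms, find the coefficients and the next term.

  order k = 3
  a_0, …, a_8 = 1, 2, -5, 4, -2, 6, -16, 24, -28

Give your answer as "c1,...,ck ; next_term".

-2,-2,-2 ; 40

  a_3 = -2·-5 + -2·2 + -2·1 = 4
  a_4 = -2·4 + -2·-5 + -2·2 = -2
  a_5 = -2·-2 + -2·4 + -2·-5 = 6
  a_6 = -2·6 + -2·-2 + -2·4 = -16
  a_7 = -2·-16 + -2·6 + -2·-2 = 24
  a_8 = -2·24 + -2·-16 + -2·6 = -28
  a_9 = -2·-28 + -2·24 + -2·-16 = 40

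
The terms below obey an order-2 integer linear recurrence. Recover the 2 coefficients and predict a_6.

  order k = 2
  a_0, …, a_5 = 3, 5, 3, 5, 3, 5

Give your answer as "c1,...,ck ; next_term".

  a_2 = 0·5 + 1·3 = 3
  a_3 = 0·3 + 1·5 = 5
  a_4 = 0·5 + 1·3 = 3
  a_5 = 0·3 + 1·5 = 5
  a_6 = 0·5 + 1·3 = 3

0,1 ; 3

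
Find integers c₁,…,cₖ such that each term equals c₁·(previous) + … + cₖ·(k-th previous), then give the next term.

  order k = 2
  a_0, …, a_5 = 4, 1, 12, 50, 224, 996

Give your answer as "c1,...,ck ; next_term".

  a_2 = 4·1 + 2·4 = 12
  a_3 = 4·12 + 2·1 = 50
  a_4 = 4·50 + 2·12 = 224
  a_5 = 4·224 + 2·50 = 996
  a_6 = 4·996 + 2·224 = 4432

4,2 ; 4432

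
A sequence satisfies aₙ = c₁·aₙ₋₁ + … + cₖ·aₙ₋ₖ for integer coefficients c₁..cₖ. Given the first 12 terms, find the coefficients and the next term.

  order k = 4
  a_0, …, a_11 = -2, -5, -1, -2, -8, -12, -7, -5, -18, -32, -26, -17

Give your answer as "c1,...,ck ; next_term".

1,-1,1,1 ; -41

  a_4 = 1·-2 + -1·-1 + 1·-5 + 1·-2 = -8
  a_5 = 1·-8 + -1·-2 + 1·-1 + 1·-5 = -12
  a_6 = 1·-12 + -1·-8 + 1·-2 + 1·-1 = -7
  a_7 = 1·-7 + -1·-12 + 1·-8 + 1·-2 = -5
  a_8 = 1·-5 + -1·-7 + 1·-12 + 1·-8 = -18
  a_9 = 1·-18 + -1·-5 + 1·-7 + 1·-12 = -32
  a_10 = 1·-32 + -1·-18 + 1·-5 + 1·-7 = -26
  a_11 = 1·-26 + -1·-32 + 1·-18 + 1·-5 = -17
  a_12 = 1·-17 + -1·-26 + 1·-32 + 1·-18 = -41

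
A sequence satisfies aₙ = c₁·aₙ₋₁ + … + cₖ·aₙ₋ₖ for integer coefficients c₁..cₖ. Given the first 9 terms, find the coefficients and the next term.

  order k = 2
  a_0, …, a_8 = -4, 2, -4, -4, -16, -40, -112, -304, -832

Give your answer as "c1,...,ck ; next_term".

  a_2 = 2·2 + 2·-4 = -4
  a_3 = 2·-4 + 2·2 = -4
  a_4 = 2·-4 + 2·-4 = -16
  a_5 = 2·-16 + 2·-4 = -40
  a_6 = 2·-40 + 2·-16 = -112
  a_7 = 2·-112 + 2·-40 = -304
  a_8 = 2·-304 + 2·-112 = -832
  a_9 = 2·-832 + 2·-304 = -2272

2,2 ; -2272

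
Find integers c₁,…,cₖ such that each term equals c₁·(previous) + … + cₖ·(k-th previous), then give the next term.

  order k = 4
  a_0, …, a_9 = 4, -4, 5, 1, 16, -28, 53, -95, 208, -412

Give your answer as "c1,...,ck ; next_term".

-1,1,-1,2 ; 821

  a_4 = -1·1 + 1·5 + -1·-4 + 2·4 = 16
  a_5 = -1·16 + 1·1 + -1·5 + 2·-4 = -28
  a_6 = -1·-28 + 1·16 + -1·1 + 2·5 = 53
  a_7 = -1·53 + 1·-28 + -1·16 + 2·1 = -95
  a_8 = -1·-95 + 1·53 + -1·-28 + 2·16 = 208
  a_9 = -1·208 + 1·-95 + -1·53 + 2·-28 = -412
  a_10 = -1·-412 + 1·208 + -1·-95 + 2·53 = 821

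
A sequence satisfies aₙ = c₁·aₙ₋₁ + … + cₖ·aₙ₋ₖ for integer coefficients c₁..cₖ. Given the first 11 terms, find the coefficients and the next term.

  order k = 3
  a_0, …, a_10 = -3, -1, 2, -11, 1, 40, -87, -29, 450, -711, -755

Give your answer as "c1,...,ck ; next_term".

  a_3 = -1·2 + -3·-1 + 4·-3 = -11
  a_4 = -1·-11 + -3·2 + 4·-1 = 1
  a_5 = -1·1 + -3·-11 + 4·2 = 40
  a_6 = -1·40 + -3·1 + 4·-11 = -87
  a_7 = -1·-87 + -3·40 + 4·1 = -29
  a_8 = -1·-29 + -3·-87 + 4·40 = 450
  a_9 = -1·450 + -3·-29 + 4·-87 = -711
  a_10 = -1·-711 + -3·450 + 4·-29 = -755
  a_11 = -1·-755 + -3·-711 + 4·450 = 4688

-1,-3,4 ; 4688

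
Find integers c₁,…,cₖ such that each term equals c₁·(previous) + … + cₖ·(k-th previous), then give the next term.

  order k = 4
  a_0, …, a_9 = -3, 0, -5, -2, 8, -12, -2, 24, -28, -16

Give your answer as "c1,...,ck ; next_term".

  a_4 = -2·-2 + -2·-5 + 0·0 + 2·-3 = 8
  a_5 = -2·8 + -2·-2 + 0·-5 + 2·0 = -12
  a_6 = -2·-12 + -2·8 + 0·-2 + 2·-5 = -2
  a_7 = -2·-2 + -2·-12 + 0·8 + 2·-2 = 24
  a_8 = -2·24 + -2·-2 + 0·-12 + 2·8 = -28
  a_9 = -2·-28 + -2·24 + 0·-2 + 2·-12 = -16
  a_10 = -2·-16 + -2·-28 + 0·24 + 2·-2 = 84

-2,-2,0,2 ; 84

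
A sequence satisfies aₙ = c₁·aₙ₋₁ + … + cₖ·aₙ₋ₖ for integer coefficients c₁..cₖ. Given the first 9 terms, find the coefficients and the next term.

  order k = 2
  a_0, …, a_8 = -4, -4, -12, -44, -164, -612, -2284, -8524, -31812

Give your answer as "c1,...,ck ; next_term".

4,-1 ; -118724

  a_2 = 4·-4 + -1·-4 = -12
  a_3 = 4·-12 + -1·-4 = -44
  a_4 = 4·-44 + -1·-12 = -164
  a_5 = 4·-164 + -1·-44 = -612
  a_6 = 4·-612 + -1·-164 = -2284
  a_7 = 4·-2284 + -1·-612 = -8524
  a_8 = 4·-8524 + -1·-2284 = -31812
  a_9 = 4·-31812 + -1·-8524 = -118724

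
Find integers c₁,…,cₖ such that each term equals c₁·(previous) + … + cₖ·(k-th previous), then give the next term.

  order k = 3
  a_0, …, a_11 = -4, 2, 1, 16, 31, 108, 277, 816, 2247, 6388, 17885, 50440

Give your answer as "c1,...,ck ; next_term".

  a_3 = 2·1 + 3·2 + -2·-4 = 16
  a_4 = 2·16 + 3·1 + -2·2 = 31
  a_5 = 2·31 + 3·16 + -2·1 = 108
  a_6 = 2·108 + 3·31 + -2·16 = 277
  a_7 = 2·277 + 3·108 + -2·31 = 816
  a_8 = 2·816 + 3·277 + -2·108 = 2247
  a_9 = 2·2247 + 3·816 + -2·277 = 6388
  a_10 = 2·6388 + 3·2247 + -2·816 = 17885
  a_11 = 2·17885 + 3·6388 + -2·2247 = 50440
  a_12 = 2·50440 + 3·17885 + -2·6388 = 141759

2,3,-2 ; 141759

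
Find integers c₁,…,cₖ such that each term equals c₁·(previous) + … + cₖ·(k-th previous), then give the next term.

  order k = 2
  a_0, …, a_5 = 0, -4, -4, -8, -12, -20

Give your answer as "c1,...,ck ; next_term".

1,1 ; -32

  a_2 = 1·-4 + 1·0 = -4
  a_3 = 1·-4 + 1·-4 = -8
  a_4 = 1·-8 + 1·-4 = -12
  a_5 = 1·-12 + 1·-8 = -20
  a_6 = 1·-20 + 1·-12 = -32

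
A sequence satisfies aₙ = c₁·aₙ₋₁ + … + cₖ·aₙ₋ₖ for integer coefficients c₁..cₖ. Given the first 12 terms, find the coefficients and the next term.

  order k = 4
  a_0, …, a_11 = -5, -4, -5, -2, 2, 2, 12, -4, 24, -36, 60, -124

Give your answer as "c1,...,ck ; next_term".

  a_4 = -1·-2 + 2·-5 + 0·-4 + -2·-5 = 2
  a_5 = -1·2 + 2·-2 + 0·-5 + -2·-4 = 2
  a_6 = -1·2 + 2·2 + 0·-2 + -2·-5 = 12
  a_7 = -1·12 + 2·2 + 0·2 + -2·-2 = -4
  a_8 = -1·-4 + 2·12 + 0·2 + -2·2 = 24
  a_9 = -1·24 + 2·-4 + 0·12 + -2·2 = -36
  a_10 = -1·-36 + 2·24 + 0·-4 + -2·12 = 60
  a_11 = -1·60 + 2·-36 + 0·24 + -2·-4 = -124
  a_12 = -1·-124 + 2·60 + 0·-36 + -2·24 = 196

-1,2,0,-2 ; 196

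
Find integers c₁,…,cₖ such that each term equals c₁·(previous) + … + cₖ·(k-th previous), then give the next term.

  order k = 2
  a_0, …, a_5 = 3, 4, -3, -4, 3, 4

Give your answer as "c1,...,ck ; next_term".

0,-1 ; -3

  a_2 = 0·4 + -1·3 = -3
  a_3 = 0·-3 + -1·4 = -4
  a_4 = 0·-4 + -1·-3 = 3
  a_5 = 0·3 + -1·-4 = 4
  a_6 = 0·4 + -1·3 = -3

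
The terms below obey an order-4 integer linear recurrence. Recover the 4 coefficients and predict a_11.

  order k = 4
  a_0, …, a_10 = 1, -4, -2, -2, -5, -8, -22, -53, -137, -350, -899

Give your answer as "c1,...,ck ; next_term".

2,2,-1,-1 ; -2308

  a_4 = 2·-2 + 2·-2 + -1·-4 + -1·1 = -5
  a_5 = 2·-5 + 2·-2 + -1·-2 + -1·-4 = -8
  a_6 = 2·-8 + 2·-5 + -1·-2 + -1·-2 = -22
  a_7 = 2·-22 + 2·-8 + -1·-5 + -1·-2 = -53
  a_8 = 2·-53 + 2·-22 + -1·-8 + -1·-5 = -137
  a_9 = 2·-137 + 2·-53 + -1·-22 + -1·-8 = -350
  a_10 = 2·-350 + 2·-137 + -1·-53 + -1·-22 = -899
  a_11 = 2·-899 + 2·-350 + -1·-137 + -1·-53 = -2308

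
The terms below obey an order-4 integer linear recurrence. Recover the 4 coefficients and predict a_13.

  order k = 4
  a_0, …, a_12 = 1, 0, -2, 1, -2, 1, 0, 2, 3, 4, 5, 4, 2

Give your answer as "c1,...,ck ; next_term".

1,1,-1,-1 ; -3

  a_4 = 1·1 + 1·-2 + -1·0 + -1·1 = -2
  a_5 = 1·-2 + 1·1 + -1·-2 + -1·0 = 1
  a_6 = 1·1 + 1·-2 + -1·1 + -1·-2 = 0
  a_7 = 1·0 + 1·1 + -1·-2 + -1·1 = 2
  a_8 = 1·2 + 1·0 + -1·1 + -1·-2 = 3
  a_9 = 1·3 + 1·2 + -1·0 + -1·1 = 4
  a_10 = 1·4 + 1·3 + -1·2 + -1·0 = 5
  a_11 = 1·5 + 1·4 + -1·3 + -1·2 = 4
  a_12 = 1·4 + 1·5 + -1·4 + -1·3 = 2
  a_13 = 1·2 + 1·4 + -1·5 + -1·4 = -3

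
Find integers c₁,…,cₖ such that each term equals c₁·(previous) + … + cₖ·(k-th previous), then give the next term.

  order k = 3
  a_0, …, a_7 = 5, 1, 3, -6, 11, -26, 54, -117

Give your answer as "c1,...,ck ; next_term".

  a_3 = -1·3 + 2·1 + -1·5 = -6
  a_4 = -1·-6 + 2·3 + -1·1 = 11
  a_5 = -1·11 + 2·-6 + -1·3 = -26
  a_6 = -1·-26 + 2·11 + -1·-6 = 54
  a_7 = -1·54 + 2·-26 + -1·11 = -117
  a_8 = -1·-117 + 2·54 + -1·-26 = 251

-1,2,-1 ; 251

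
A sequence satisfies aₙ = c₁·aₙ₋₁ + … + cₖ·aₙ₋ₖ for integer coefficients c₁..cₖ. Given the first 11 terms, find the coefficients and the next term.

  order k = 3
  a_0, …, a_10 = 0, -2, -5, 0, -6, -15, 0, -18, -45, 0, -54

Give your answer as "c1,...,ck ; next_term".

  a_3 = 0·-5 + 0·-2 + 3·0 = 0
  a_4 = 0·0 + 0·-5 + 3·-2 = -6
  a_5 = 0·-6 + 0·0 + 3·-5 = -15
  a_6 = 0·-15 + 0·-6 + 3·0 = 0
  a_7 = 0·0 + 0·-15 + 3·-6 = -18
  a_8 = 0·-18 + 0·0 + 3·-15 = -45
  a_9 = 0·-45 + 0·-18 + 3·0 = 0
  a_10 = 0·0 + 0·-45 + 3·-18 = -54
  a_11 = 0·-54 + 0·0 + 3·-45 = -135

0,0,3 ; -135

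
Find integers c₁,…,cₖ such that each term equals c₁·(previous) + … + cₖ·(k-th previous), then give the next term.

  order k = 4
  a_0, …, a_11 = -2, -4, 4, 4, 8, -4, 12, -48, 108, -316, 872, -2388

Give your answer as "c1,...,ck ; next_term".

-2,2,-1,-2 ; 6620

  a_4 = -2·4 + 2·4 + -1·-4 + -2·-2 = 8
  a_5 = -2·8 + 2·4 + -1·4 + -2·-4 = -4
  a_6 = -2·-4 + 2·8 + -1·4 + -2·4 = 12
  a_7 = -2·12 + 2·-4 + -1·8 + -2·4 = -48
  a_8 = -2·-48 + 2·12 + -1·-4 + -2·8 = 108
  a_9 = -2·108 + 2·-48 + -1·12 + -2·-4 = -316
  a_10 = -2·-316 + 2·108 + -1·-48 + -2·12 = 872
  a_11 = -2·872 + 2·-316 + -1·108 + -2·-48 = -2388
  a_12 = -2·-2388 + 2·872 + -1·-316 + -2·108 = 6620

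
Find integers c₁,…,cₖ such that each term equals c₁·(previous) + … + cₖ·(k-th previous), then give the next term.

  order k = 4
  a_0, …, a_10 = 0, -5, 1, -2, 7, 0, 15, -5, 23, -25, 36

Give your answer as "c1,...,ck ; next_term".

0,2,-1,-1 ; -68

  a_4 = 0·-2 + 2·1 + -1·-5 + -1·0 = 7
  a_5 = 0·7 + 2·-2 + -1·1 + -1·-5 = 0
  a_6 = 0·0 + 2·7 + -1·-2 + -1·1 = 15
  a_7 = 0·15 + 2·0 + -1·7 + -1·-2 = -5
  a_8 = 0·-5 + 2·15 + -1·0 + -1·7 = 23
  a_9 = 0·23 + 2·-5 + -1·15 + -1·0 = -25
  a_10 = 0·-25 + 2·23 + -1·-5 + -1·15 = 36
  a_11 = 0·36 + 2·-25 + -1·23 + -1·-5 = -68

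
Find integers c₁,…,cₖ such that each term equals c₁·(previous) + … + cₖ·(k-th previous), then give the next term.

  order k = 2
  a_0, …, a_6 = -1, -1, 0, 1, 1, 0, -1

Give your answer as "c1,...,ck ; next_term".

1,-1 ; -1

  a_2 = 1·-1 + -1·-1 = 0
  a_3 = 1·0 + -1·-1 = 1
  a_4 = 1·1 + -1·0 = 1
  a_5 = 1·1 + -1·1 = 0
  a_6 = 1·0 + -1·1 = -1
  a_7 = 1·-1 + -1·0 = -1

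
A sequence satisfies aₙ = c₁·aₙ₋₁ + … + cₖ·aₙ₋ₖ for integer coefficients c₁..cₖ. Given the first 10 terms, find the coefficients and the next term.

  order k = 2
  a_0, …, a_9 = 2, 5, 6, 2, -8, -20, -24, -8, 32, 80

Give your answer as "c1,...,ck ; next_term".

2,-2 ; 96

  a_2 = 2·5 + -2·2 = 6
  a_3 = 2·6 + -2·5 = 2
  a_4 = 2·2 + -2·6 = -8
  a_5 = 2·-8 + -2·2 = -20
  a_6 = 2·-20 + -2·-8 = -24
  a_7 = 2·-24 + -2·-20 = -8
  a_8 = 2·-8 + -2·-24 = 32
  a_9 = 2·32 + -2·-8 = 80
  a_10 = 2·80 + -2·32 = 96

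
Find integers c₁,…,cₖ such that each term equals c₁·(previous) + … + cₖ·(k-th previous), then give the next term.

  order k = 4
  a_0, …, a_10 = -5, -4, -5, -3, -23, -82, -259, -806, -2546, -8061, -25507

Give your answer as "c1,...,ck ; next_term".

  a_4 = 3·-3 + 0·-5 + 1·-4 + 2·-5 = -23
  a_5 = 3·-23 + 0·-3 + 1·-5 + 2·-4 = -82
  a_6 = 3·-82 + 0·-23 + 1·-3 + 2·-5 = -259
  a_7 = 3·-259 + 0·-82 + 1·-23 + 2·-3 = -806
  a_8 = 3·-806 + 0·-259 + 1·-82 + 2·-23 = -2546
  a_9 = 3·-2546 + 0·-806 + 1·-259 + 2·-82 = -8061
  a_10 = 3·-8061 + 0·-2546 + 1·-806 + 2·-259 = -25507
  a_11 = 3·-25507 + 0·-8061 + 1·-2546 + 2·-806 = -80679

3,0,1,2 ; -80679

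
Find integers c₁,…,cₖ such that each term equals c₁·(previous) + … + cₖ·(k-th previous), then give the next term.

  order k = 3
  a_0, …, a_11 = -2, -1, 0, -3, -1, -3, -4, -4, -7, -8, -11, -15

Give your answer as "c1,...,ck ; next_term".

0,1,1 ; -19

  a_3 = 0·0 + 1·-1 + 1·-2 = -3
  a_4 = 0·-3 + 1·0 + 1·-1 = -1
  a_5 = 0·-1 + 1·-3 + 1·0 = -3
  a_6 = 0·-3 + 1·-1 + 1·-3 = -4
  a_7 = 0·-4 + 1·-3 + 1·-1 = -4
  a_8 = 0·-4 + 1·-4 + 1·-3 = -7
  a_9 = 0·-7 + 1·-4 + 1·-4 = -8
  a_10 = 0·-8 + 1·-7 + 1·-4 = -11
  a_11 = 0·-11 + 1·-8 + 1·-7 = -15
  a_12 = 0·-15 + 1·-11 + 1·-8 = -19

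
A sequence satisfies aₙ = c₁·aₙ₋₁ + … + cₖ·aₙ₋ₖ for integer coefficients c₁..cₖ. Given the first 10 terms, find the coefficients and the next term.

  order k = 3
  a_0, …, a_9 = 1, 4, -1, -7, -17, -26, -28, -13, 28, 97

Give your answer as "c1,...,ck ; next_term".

2,-1,-1 ; 179

  a_3 = 2·-1 + -1·4 + -1·1 = -7
  a_4 = 2·-7 + -1·-1 + -1·4 = -17
  a_5 = 2·-17 + -1·-7 + -1·-1 = -26
  a_6 = 2·-26 + -1·-17 + -1·-7 = -28
  a_7 = 2·-28 + -1·-26 + -1·-17 = -13
  a_8 = 2·-13 + -1·-28 + -1·-26 = 28
  a_9 = 2·28 + -1·-13 + -1·-28 = 97
  a_10 = 2·97 + -1·28 + -1·-13 = 179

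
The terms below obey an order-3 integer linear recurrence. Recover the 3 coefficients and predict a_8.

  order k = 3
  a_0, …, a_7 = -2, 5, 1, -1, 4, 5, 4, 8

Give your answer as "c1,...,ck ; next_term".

  a_3 = 1·1 + 0·5 + 1·-2 = -1
  a_4 = 1·-1 + 0·1 + 1·5 = 4
  a_5 = 1·4 + 0·-1 + 1·1 = 5
  a_6 = 1·5 + 0·4 + 1·-1 = 4
  a_7 = 1·4 + 0·5 + 1·4 = 8
  a_8 = 1·8 + 0·4 + 1·5 = 13

1,0,1 ; 13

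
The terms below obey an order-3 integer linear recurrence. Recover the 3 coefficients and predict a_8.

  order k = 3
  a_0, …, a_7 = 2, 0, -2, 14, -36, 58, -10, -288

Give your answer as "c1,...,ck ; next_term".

-3,-3,4 ; 1126

  a_3 = -3·-2 + -3·0 + 4·2 = 14
  a_4 = -3·14 + -3·-2 + 4·0 = -36
  a_5 = -3·-36 + -3·14 + 4·-2 = 58
  a_6 = -3·58 + -3·-36 + 4·14 = -10
  a_7 = -3·-10 + -3·58 + 4·-36 = -288
  a_8 = -3·-288 + -3·-10 + 4·58 = 1126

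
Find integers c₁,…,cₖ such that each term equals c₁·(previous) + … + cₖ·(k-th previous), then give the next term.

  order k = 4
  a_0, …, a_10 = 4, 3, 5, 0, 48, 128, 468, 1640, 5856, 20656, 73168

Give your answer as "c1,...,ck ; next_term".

2,4,4,4 ; 258944

  a_4 = 2·0 + 4·5 + 4·3 + 4·4 = 48
  a_5 = 2·48 + 4·0 + 4·5 + 4·3 = 128
  a_6 = 2·128 + 4·48 + 4·0 + 4·5 = 468
  a_7 = 2·468 + 4·128 + 4·48 + 4·0 = 1640
  a_8 = 2·1640 + 4·468 + 4·128 + 4·48 = 5856
  a_9 = 2·5856 + 4·1640 + 4·468 + 4·128 = 20656
  a_10 = 2·20656 + 4·5856 + 4·1640 + 4·468 = 73168
  a_11 = 2·73168 + 4·20656 + 4·5856 + 4·1640 = 258944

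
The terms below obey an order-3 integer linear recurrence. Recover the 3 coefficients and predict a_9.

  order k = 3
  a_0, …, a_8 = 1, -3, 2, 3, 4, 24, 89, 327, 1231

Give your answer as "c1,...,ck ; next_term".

3,2,3 ; 4614

  a_3 = 3·2 + 2·-3 + 3·1 = 3
  a_4 = 3·3 + 2·2 + 3·-3 = 4
  a_5 = 3·4 + 2·3 + 3·2 = 24
  a_6 = 3·24 + 2·4 + 3·3 = 89
  a_7 = 3·89 + 2·24 + 3·4 = 327
  a_8 = 3·327 + 2·89 + 3·24 = 1231
  a_9 = 3·1231 + 2·327 + 3·89 = 4614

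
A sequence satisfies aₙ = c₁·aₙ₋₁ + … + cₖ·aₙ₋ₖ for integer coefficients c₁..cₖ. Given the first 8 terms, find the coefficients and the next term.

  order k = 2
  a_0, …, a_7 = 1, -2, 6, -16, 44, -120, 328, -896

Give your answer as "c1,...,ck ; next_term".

-2,2 ; 2448

  a_2 = -2·-2 + 2·1 = 6
  a_3 = -2·6 + 2·-2 = -16
  a_4 = -2·-16 + 2·6 = 44
  a_5 = -2·44 + 2·-16 = -120
  a_6 = -2·-120 + 2·44 = 328
  a_7 = -2·328 + 2·-120 = -896
  a_8 = -2·-896 + 2·328 = 2448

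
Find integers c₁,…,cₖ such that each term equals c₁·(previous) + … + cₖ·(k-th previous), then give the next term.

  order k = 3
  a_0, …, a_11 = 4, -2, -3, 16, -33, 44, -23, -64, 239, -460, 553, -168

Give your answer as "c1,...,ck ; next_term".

-2,-1,2 ; -1137

  a_3 = -2·-3 + -1·-2 + 2·4 = 16
  a_4 = -2·16 + -1·-3 + 2·-2 = -33
  a_5 = -2·-33 + -1·16 + 2·-3 = 44
  a_6 = -2·44 + -1·-33 + 2·16 = -23
  a_7 = -2·-23 + -1·44 + 2·-33 = -64
  a_8 = -2·-64 + -1·-23 + 2·44 = 239
  a_9 = -2·239 + -1·-64 + 2·-23 = -460
  a_10 = -2·-460 + -1·239 + 2·-64 = 553
  a_11 = -2·553 + -1·-460 + 2·239 = -168
  a_12 = -2·-168 + -1·553 + 2·-460 = -1137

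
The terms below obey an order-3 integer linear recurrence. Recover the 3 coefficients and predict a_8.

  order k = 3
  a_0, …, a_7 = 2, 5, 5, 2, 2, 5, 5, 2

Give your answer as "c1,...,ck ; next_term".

  a_3 = 1·5 + -1·5 + 1·2 = 2
  a_4 = 1·2 + -1·5 + 1·5 = 2
  a_5 = 1·2 + -1·2 + 1·5 = 5
  a_6 = 1·5 + -1·2 + 1·2 = 5
  a_7 = 1·5 + -1·5 + 1·2 = 2
  a_8 = 1·2 + -1·5 + 1·5 = 2

1,-1,1 ; 2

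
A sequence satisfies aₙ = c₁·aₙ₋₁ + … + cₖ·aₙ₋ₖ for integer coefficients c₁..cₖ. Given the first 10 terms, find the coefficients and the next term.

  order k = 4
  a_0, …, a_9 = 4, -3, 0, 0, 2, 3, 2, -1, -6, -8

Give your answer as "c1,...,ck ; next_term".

0,1,-2,-1 ; -6

  a_4 = 0·0 + 1·0 + -2·-3 + -1·4 = 2
  a_5 = 0·2 + 1·0 + -2·0 + -1·-3 = 3
  a_6 = 0·3 + 1·2 + -2·0 + -1·0 = 2
  a_7 = 0·2 + 1·3 + -2·2 + -1·0 = -1
  a_8 = 0·-1 + 1·2 + -2·3 + -1·2 = -6
  a_9 = 0·-6 + 1·-1 + -2·2 + -1·3 = -8
  a_10 = 0·-8 + 1·-6 + -2·-1 + -1·2 = -6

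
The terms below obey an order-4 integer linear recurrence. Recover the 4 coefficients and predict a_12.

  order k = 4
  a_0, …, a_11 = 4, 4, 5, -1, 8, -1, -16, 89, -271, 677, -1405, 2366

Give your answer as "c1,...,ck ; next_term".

  a_4 = -4·-1 + -4·5 + 3·4 + 3·4 = 8
  a_5 = -4·8 + -4·-1 + 3·5 + 3·4 = -1
  a_6 = -4·-1 + -4·8 + 3·-1 + 3·5 = -16
  a_7 = -4·-16 + -4·-1 + 3·8 + 3·-1 = 89
  a_8 = -4·89 + -4·-16 + 3·-1 + 3·8 = -271
  a_9 = -4·-271 + -4·89 + 3·-16 + 3·-1 = 677
  a_10 = -4·677 + -4·-271 + 3·89 + 3·-16 = -1405
  a_11 = -4·-1405 + -4·677 + 3·-271 + 3·89 = 2366
  a_12 = -4·2366 + -4·-1405 + 3·677 + 3·-271 = -2626

-4,-4,3,3 ; -2626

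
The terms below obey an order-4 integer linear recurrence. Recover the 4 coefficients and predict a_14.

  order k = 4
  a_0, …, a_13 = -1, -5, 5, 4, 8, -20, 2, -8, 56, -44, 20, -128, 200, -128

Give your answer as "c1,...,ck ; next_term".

0,0,-2,2 ; 296

  a_4 = 0·4 + 0·5 + -2·-5 + 2·-1 = 8
  a_5 = 0·8 + 0·4 + -2·5 + 2·-5 = -20
  a_6 = 0·-20 + 0·8 + -2·4 + 2·5 = 2
  a_7 = 0·2 + 0·-20 + -2·8 + 2·4 = -8
  a_8 = 0·-8 + 0·2 + -2·-20 + 2·8 = 56
  a_9 = 0·56 + 0·-8 + -2·2 + 2·-20 = -44
  a_10 = 0·-44 + 0·56 + -2·-8 + 2·2 = 20
  a_11 = 0·20 + 0·-44 + -2·56 + 2·-8 = -128
  a_12 = 0·-128 + 0·20 + -2·-44 + 2·56 = 200
  a_13 = 0·200 + 0·-128 + -2·20 + 2·-44 = -128
  a_14 = 0·-128 + 0·200 + -2·-128 + 2·20 = 296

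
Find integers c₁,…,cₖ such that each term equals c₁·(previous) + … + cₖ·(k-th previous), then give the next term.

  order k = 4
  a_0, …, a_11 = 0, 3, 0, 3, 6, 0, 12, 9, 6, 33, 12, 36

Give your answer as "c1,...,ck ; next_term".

  a_4 = 0·3 + 1·0 + 2·3 + -1·0 = 6
  a_5 = 0·6 + 1·3 + 2·0 + -1·3 = 0
  a_6 = 0·0 + 1·6 + 2·3 + -1·0 = 12
  a_7 = 0·12 + 1·0 + 2·6 + -1·3 = 9
  a_8 = 0·9 + 1·12 + 2·0 + -1·6 = 6
  a_9 = 0·6 + 1·9 + 2·12 + -1·0 = 33
  a_10 = 0·33 + 1·6 + 2·9 + -1·12 = 12
  a_11 = 0·12 + 1·33 + 2·6 + -1·9 = 36
  a_12 = 0·36 + 1·12 + 2·33 + -1·6 = 72

0,1,2,-1 ; 72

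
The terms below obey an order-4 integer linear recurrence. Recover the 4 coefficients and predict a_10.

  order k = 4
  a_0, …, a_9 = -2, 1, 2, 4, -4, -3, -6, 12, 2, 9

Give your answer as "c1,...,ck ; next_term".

  a_4 = 0·4 + 0·2 + -2·1 + 1·-2 = -4
  a_5 = 0·-4 + 0·4 + -2·2 + 1·1 = -3
  a_6 = 0·-3 + 0·-4 + -2·4 + 1·2 = -6
  a_7 = 0·-6 + 0·-3 + -2·-4 + 1·4 = 12
  a_8 = 0·12 + 0·-6 + -2·-3 + 1·-4 = 2
  a_9 = 0·2 + 0·12 + -2·-6 + 1·-3 = 9
  a_10 = 0·9 + 0·2 + -2·12 + 1·-6 = -30

0,0,-2,1 ; -30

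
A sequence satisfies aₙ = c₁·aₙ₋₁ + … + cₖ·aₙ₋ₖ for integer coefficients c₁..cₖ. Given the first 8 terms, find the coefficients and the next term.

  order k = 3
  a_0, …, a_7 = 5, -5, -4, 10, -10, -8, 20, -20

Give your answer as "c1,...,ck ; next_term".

0,0,2 ; -16

  a_3 = 0·-4 + 0·-5 + 2·5 = 10
  a_4 = 0·10 + 0·-4 + 2·-5 = -10
  a_5 = 0·-10 + 0·10 + 2·-4 = -8
  a_6 = 0·-8 + 0·-10 + 2·10 = 20
  a_7 = 0·20 + 0·-8 + 2·-10 = -20
  a_8 = 0·-20 + 0·20 + 2·-8 = -16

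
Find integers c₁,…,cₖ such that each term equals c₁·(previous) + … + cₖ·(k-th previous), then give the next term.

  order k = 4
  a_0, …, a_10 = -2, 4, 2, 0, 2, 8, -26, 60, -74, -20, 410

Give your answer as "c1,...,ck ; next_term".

  a_4 = -3·0 + -3·2 + 3·4 + 2·-2 = 2
  a_5 = -3·2 + -3·0 + 3·2 + 2·4 = 8
  a_6 = -3·8 + -3·2 + 3·0 + 2·2 = -26
  a_7 = -3·-26 + -3·8 + 3·2 + 2·0 = 60
  a_8 = -3·60 + -3·-26 + 3·8 + 2·2 = -74
  a_9 = -3·-74 + -3·60 + 3·-26 + 2·8 = -20
  a_10 = -3·-20 + -3·-74 + 3·60 + 2·-26 = 410
  a_11 = -3·410 + -3·-20 + 3·-74 + 2·60 = -1272

-3,-3,3,2 ; -1272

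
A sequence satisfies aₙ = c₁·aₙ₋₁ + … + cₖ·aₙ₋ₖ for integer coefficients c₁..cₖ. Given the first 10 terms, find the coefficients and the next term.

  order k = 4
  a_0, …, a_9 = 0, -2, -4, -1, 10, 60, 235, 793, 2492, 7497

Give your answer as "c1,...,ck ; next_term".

  a_4 = 4·-1 + -2·-4 + -3·-2 + -3·0 = 10
  a_5 = 4·10 + -2·-1 + -3·-4 + -3·-2 = 60
  a_6 = 4·60 + -2·10 + -3·-1 + -3·-4 = 235
  a_7 = 4·235 + -2·60 + -3·10 + -3·-1 = 793
  a_8 = 4·793 + -2·235 + -3·60 + -3·10 = 2492
  a_9 = 4·2492 + -2·793 + -3·235 + -3·60 = 7497
  a_10 = 4·7497 + -2·2492 + -3·793 + -3·235 = 21920

4,-2,-3,-3 ; 21920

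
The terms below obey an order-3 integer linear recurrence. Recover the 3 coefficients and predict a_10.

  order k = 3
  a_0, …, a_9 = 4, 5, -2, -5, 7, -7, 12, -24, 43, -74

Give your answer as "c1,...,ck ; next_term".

  a_3 = -2·-2 + -1·5 + -1·4 = -5
  a_4 = -2·-5 + -1·-2 + -1·5 = 7
  a_5 = -2·7 + -1·-5 + -1·-2 = -7
  a_6 = -2·-7 + -1·7 + -1·-5 = 12
  a_7 = -2·12 + -1·-7 + -1·7 = -24
  a_8 = -2·-24 + -1·12 + -1·-7 = 43
  a_9 = -2·43 + -1·-24 + -1·12 = -74
  a_10 = -2·-74 + -1·43 + -1·-24 = 129

-2,-1,-1 ; 129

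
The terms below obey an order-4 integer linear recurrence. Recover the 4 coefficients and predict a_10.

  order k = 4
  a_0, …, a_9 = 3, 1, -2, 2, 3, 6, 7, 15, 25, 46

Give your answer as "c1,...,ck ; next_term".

  a_4 = 1·2 + 1·-2 + 0·1 + 1·3 = 3
  a_5 = 1·3 + 1·2 + 0·-2 + 1·1 = 6
  a_6 = 1·6 + 1·3 + 0·2 + 1·-2 = 7
  a_7 = 1·7 + 1·6 + 0·3 + 1·2 = 15
  a_8 = 1·15 + 1·7 + 0·6 + 1·3 = 25
  a_9 = 1·25 + 1·15 + 0·7 + 1·6 = 46
  a_10 = 1·46 + 1·25 + 0·15 + 1·7 = 78

1,1,0,1 ; 78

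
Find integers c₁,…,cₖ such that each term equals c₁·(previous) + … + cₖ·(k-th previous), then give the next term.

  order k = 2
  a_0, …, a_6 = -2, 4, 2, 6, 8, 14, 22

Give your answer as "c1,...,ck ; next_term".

  a_2 = 1·4 + 1·-2 = 2
  a_3 = 1·2 + 1·4 = 6
  a_4 = 1·6 + 1·2 = 8
  a_5 = 1·8 + 1·6 = 14
  a_6 = 1·14 + 1·8 = 22
  a_7 = 1·22 + 1·14 = 36

1,1 ; 36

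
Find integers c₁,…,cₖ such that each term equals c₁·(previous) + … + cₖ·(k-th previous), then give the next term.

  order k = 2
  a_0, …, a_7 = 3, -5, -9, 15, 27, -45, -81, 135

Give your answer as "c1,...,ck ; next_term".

  a_2 = 0·-5 + -3·3 = -9
  a_3 = 0·-9 + -3·-5 = 15
  a_4 = 0·15 + -3·-9 = 27
  a_5 = 0·27 + -3·15 = -45
  a_6 = 0·-45 + -3·27 = -81
  a_7 = 0·-81 + -3·-45 = 135
  a_8 = 0·135 + -3·-81 = 243

0,-3 ; 243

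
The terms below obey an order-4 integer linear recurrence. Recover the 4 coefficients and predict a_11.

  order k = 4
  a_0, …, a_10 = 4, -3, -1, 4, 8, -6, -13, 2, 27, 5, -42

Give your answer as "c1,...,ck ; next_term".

  a_4 = 0·4 + -1·-1 + -1·-3 + 1·4 = 8
  a_5 = 0·8 + -1·4 + -1·-1 + 1·-3 = -6
  a_6 = 0·-6 + -1·8 + -1·4 + 1·-1 = -13
  a_7 = 0·-13 + -1·-6 + -1·8 + 1·4 = 2
  a_8 = 0·2 + -1·-13 + -1·-6 + 1·8 = 27
  a_9 = 0·27 + -1·2 + -1·-13 + 1·-6 = 5
  a_10 = 0·5 + -1·27 + -1·2 + 1·-13 = -42
  a_11 = 0·-42 + -1·5 + -1·27 + 1·2 = -30

0,-1,-1,1 ; -30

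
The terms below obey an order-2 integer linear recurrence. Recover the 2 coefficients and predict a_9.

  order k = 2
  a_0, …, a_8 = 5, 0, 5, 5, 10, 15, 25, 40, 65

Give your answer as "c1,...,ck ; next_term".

1,1 ; 105

  a_2 = 1·0 + 1·5 = 5
  a_3 = 1·5 + 1·0 = 5
  a_4 = 1·5 + 1·5 = 10
  a_5 = 1·10 + 1·5 = 15
  a_6 = 1·15 + 1·10 = 25
  a_7 = 1·25 + 1·15 = 40
  a_8 = 1·40 + 1·25 = 65
  a_9 = 1·65 + 1·40 = 105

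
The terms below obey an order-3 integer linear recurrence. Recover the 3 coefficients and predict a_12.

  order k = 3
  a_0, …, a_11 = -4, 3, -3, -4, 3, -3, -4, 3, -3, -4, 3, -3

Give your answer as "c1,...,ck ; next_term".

  a_3 = 0·-3 + 0·3 + 1·-4 = -4
  a_4 = 0·-4 + 0·-3 + 1·3 = 3
  a_5 = 0·3 + 0·-4 + 1·-3 = -3
  a_6 = 0·-3 + 0·3 + 1·-4 = -4
  a_7 = 0·-4 + 0·-3 + 1·3 = 3
  a_8 = 0·3 + 0·-4 + 1·-3 = -3
  a_9 = 0·-3 + 0·3 + 1·-4 = -4
  a_10 = 0·-4 + 0·-3 + 1·3 = 3
  a_11 = 0·3 + 0·-4 + 1·-3 = -3
  a_12 = 0·-3 + 0·3 + 1·-4 = -4

0,0,1 ; -4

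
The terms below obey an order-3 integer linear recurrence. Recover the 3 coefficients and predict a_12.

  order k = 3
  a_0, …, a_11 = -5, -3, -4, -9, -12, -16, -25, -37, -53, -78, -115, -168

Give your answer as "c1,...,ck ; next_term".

1,0,1 ; -246

  a_3 = 1·-4 + 0·-3 + 1·-5 = -9
  a_4 = 1·-9 + 0·-4 + 1·-3 = -12
  a_5 = 1·-12 + 0·-9 + 1·-4 = -16
  a_6 = 1·-16 + 0·-12 + 1·-9 = -25
  a_7 = 1·-25 + 0·-16 + 1·-12 = -37
  a_8 = 1·-37 + 0·-25 + 1·-16 = -53
  a_9 = 1·-53 + 0·-37 + 1·-25 = -78
  a_10 = 1·-78 + 0·-53 + 1·-37 = -115
  a_11 = 1·-115 + 0·-78 + 1·-53 = -168
  a_12 = 1·-168 + 0·-115 + 1·-78 = -246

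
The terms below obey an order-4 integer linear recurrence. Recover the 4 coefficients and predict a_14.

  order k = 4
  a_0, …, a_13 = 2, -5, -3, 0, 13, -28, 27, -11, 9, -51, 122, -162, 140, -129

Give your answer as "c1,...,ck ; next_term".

  a_4 = -2·0 + -2·-3 + -1·-5 + 1·2 = 13
  a_5 = -2·13 + -2·0 + -1·-3 + 1·-5 = -28
  a_6 = -2·-28 + -2·13 + -1·0 + 1·-3 = 27
  a_7 = -2·27 + -2·-28 + -1·13 + 1·0 = -11
  a_8 = -2·-11 + -2·27 + -1·-28 + 1·13 = 9
  a_9 = -2·9 + -2·-11 + -1·27 + 1·-28 = -51
  a_10 = -2·-51 + -2·9 + -1·-11 + 1·27 = 122
  a_11 = -2·122 + -2·-51 + -1·9 + 1·-11 = -162
  a_12 = -2·-162 + -2·122 + -1·-51 + 1·9 = 140
  a_13 = -2·140 + -2·-162 + -1·122 + 1·-51 = -129
  a_14 = -2·-129 + -2·140 + -1·-162 + 1·122 = 262

-2,-2,-1,1 ; 262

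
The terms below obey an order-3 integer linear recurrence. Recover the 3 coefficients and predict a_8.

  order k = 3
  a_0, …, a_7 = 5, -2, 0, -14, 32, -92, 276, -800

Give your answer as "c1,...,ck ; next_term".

-2,2,-2 ; 2336

  a_3 = -2·0 + 2·-2 + -2·5 = -14
  a_4 = -2·-14 + 2·0 + -2·-2 = 32
  a_5 = -2·32 + 2·-14 + -2·0 = -92
  a_6 = -2·-92 + 2·32 + -2·-14 = 276
  a_7 = -2·276 + 2·-92 + -2·32 = -800
  a_8 = -2·-800 + 2·276 + -2·-92 = 2336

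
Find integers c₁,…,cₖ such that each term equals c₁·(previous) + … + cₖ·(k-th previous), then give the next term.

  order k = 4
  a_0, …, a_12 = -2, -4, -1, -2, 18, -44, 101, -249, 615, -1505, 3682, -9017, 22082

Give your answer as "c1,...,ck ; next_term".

  a_4 = -3·-2 + -2·-1 + -2·-4 + -1·-2 = 18
  a_5 = -3·18 + -2·-2 + -2·-1 + -1·-4 = -44
  a_6 = -3·-44 + -2·18 + -2·-2 + -1·-1 = 101
  a_7 = -3·101 + -2·-44 + -2·18 + -1·-2 = -249
  a_8 = -3·-249 + -2·101 + -2·-44 + -1·18 = 615
  a_9 = -3·615 + -2·-249 + -2·101 + -1·-44 = -1505
  a_10 = -3·-1505 + -2·615 + -2·-249 + -1·101 = 3682
  a_11 = -3·3682 + -2·-1505 + -2·615 + -1·-249 = -9017
  a_12 = -3·-9017 + -2·3682 + -2·-1505 + -1·615 = 22082
  a_13 = -3·22082 + -2·-9017 + -2·3682 + -1·-1505 = -54071

-3,-2,-2,-1 ; -54071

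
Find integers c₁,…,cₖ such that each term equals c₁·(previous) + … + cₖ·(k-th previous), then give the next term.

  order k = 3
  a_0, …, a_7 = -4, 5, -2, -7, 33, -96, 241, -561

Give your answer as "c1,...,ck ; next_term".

-3,-1,2 ; 1250

  a_3 = -3·-2 + -1·5 + 2·-4 = -7
  a_4 = -3·-7 + -1·-2 + 2·5 = 33
  a_5 = -3·33 + -1·-7 + 2·-2 = -96
  a_6 = -3·-96 + -1·33 + 2·-7 = 241
  a_7 = -3·241 + -1·-96 + 2·33 = -561
  a_8 = -3·-561 + -1·241 + 2·-96 = 1250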